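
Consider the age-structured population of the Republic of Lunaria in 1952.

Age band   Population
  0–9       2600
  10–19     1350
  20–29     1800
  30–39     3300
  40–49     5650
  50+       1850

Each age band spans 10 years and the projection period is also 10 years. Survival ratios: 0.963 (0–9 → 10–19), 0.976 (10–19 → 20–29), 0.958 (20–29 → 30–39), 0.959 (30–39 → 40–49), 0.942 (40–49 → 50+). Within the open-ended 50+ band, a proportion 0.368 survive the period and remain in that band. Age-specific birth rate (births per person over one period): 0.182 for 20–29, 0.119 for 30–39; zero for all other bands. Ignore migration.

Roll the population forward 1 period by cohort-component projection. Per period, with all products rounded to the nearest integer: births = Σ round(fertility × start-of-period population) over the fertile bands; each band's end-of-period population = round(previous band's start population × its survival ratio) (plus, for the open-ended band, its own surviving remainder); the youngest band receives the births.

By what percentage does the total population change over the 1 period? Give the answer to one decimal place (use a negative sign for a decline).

-6.7

Numbering the bands 1..6 from youngest to oldest:
[period 1]
Births: 1800 * 0.182 = 328 ; 3300 * 0.119 = 393 ⇒ total 721
Band 2: 2600 * 0.963 = 2504
Band 3: 1350 * 0.976 = 1318
Band 4: 1800 * 0.958 = 1724
Band 5: 3300 * 0.959 = 3165
Band 6: 5650 * 0.942 + 1850 * 0.368 = 5322 + 681 = 6003
End of period: [721, 2504, 1318, 1724, 3165, 6003]
Total: 16550 → 15435; change = -1115; percentage change = -6.7%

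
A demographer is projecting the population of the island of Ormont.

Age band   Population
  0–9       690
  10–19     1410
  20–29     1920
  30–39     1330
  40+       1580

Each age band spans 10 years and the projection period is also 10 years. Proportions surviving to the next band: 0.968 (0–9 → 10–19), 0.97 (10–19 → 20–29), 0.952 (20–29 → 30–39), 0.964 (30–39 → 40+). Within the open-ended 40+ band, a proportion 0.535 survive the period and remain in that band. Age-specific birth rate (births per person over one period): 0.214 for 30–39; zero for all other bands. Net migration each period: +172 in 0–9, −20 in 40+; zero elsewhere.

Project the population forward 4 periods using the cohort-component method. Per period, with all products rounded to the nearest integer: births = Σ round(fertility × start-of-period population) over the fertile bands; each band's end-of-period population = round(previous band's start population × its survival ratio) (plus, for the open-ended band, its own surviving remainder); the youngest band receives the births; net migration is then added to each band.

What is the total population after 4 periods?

Period 1.
Births: 1330 × 0.214 = 285
10–19: 690 × 0.968 = 668
20–29: 1410 × 0.97 = 1368
30–39: 1920 × 0.952 = 1828
40+: 1330 × 0.964 + 1580 × 0.535 = 1282 + 845 = 2127
Net migration: 0–9 + 172 → 457; 40+ − 20 → 2107
Population now: 0–9=457, 10–19=668, 20–29=1368, 30–39=1828, 40+=2107
Period 2.
Births: 1828 × 0.214 = 391
10–19: 457 × 0.968 = 442
20–29: 668 × 0.97 = 648
30–39: 1368 × 0.952 = 1302
40+: 1828 × 0.964 + 2107 × 0.535 = 1762 + 1127 = 2889
Net migration: 0–9 + 172 → 563; 40+ − 20 → 2869
Population now: 0–9=563, 10–19=442, 20–29=648, 30–39=1302, 40+=2869
Period 3.
Births: 1302 × 0.214 = 279
10–19: 563 × 0.968 = 545
20–29: 442 × 0.97 = 429
30–39: 648 × 0.952 = 617
40+: 1302 × 0.964 + 2869 × 0.535 = 1255 + 1535 = 2790
Net migration: 0–9 + 172 → 451; 40+ − 20 → 2770
Population now: 0–9=451, 10–19=545, 20–29=429, 30–39=617, 40+=2770
Period 4.
Births: 617 × 0.214 = 132
10–19: 451 × 0.968 = 437
20–29: 545 × 0.97 = 529
30–39: 429 × 0.952 = 408
40+: 617 × 0.964 + 2770 × 0.535 = 595 + 1482 = 2077
Net migration: 0–9 + 172 → 304; 40+ − 20 → 2057
Population now: 0–9=304, 10–19=437, 20–29=529, 30–39=408, 40+=2057
Total after period 4: 304 + 437 + 529 + 408 + 2057 = 3735

3735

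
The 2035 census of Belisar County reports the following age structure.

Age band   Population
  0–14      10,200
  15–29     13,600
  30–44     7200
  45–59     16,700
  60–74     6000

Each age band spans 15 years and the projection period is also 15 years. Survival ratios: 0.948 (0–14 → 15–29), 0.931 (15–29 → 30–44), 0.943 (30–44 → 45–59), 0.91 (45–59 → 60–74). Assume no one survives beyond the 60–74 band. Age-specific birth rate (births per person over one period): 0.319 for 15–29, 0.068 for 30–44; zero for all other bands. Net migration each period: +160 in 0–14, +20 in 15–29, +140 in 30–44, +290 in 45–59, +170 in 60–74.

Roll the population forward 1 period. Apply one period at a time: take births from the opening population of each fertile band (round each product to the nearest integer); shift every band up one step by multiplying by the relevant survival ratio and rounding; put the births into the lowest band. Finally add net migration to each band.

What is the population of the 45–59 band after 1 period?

Period 1:
Births: 13600 × 0.319 = 4338 ; 7200 × 0.068 = 490 ⇒ total 4828
15–29: 10200 × 0.948 = 9670
30–44: 13600 × 0.931 = 12662
45–59: 7200 × 0.943 = 6790
60–74: 16700 × 0.91 = 15197
Net migration: 0–14 + 160 → 4988; 15–29 + 20 → 9690; 30–44 + 140 → 12802; 45–59 + 290 → 7080; 60–74 + 170 → 15367
→ [4988, 9690, 12802, 7080, 15367]

7080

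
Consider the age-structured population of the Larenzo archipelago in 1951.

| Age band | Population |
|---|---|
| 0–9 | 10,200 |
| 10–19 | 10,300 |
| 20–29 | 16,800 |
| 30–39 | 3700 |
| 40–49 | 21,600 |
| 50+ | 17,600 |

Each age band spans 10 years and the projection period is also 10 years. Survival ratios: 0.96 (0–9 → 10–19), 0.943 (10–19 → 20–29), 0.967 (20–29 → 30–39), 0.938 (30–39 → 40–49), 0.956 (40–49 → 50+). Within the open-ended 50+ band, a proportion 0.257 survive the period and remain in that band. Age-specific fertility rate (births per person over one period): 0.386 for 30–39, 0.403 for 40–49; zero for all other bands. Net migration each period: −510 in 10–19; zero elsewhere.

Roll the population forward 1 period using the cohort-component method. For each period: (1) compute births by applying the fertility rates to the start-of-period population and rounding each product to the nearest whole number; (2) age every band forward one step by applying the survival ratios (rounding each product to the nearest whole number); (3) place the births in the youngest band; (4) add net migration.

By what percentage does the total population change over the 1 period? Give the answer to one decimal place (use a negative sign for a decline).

Period 1.
Births: 3700 × 0.386 = 1428, 21600 × 0.403 = 8705 ⇒ total 10133
10–19: 10200 × 0.96 = 9792
20–29: 10300 × 0.943 = 9713
30–39: 16800 × 0.967 = 16246
40–49: 3700 × 0.938 = 3471
50+: 21600 × 0.956 + 17600 × 0.257 = 20650 + 4523 = 25173
Net migration: 10–19 − 510 → 9282
End of period: [10133, 9282, 9713, 16246, 3471, 25173]
Total: 80200 → 74018; change = -6182; percentage change = -7.7%

-7.7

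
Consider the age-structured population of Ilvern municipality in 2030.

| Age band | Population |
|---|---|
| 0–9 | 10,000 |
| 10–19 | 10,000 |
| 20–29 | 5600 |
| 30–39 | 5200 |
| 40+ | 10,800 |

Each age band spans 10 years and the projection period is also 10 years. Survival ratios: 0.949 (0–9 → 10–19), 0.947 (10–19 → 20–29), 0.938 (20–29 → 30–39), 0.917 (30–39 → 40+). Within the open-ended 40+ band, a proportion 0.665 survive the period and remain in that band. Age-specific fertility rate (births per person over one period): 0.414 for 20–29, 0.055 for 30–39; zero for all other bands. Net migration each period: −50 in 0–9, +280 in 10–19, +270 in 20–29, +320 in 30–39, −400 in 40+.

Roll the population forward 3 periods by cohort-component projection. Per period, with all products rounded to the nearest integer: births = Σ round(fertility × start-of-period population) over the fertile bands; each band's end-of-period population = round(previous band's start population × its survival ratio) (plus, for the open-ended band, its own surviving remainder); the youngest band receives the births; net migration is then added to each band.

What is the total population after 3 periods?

37356

Let group 1 be 0–9 through group 5 = 40+.
[period 1]
Births: 5600 * 0.414 = 2318  |  5200 * 0.055 = 286 — total 2604
Group 2: 10000 * 0.949 = 9490
Group 3: 10000 * 0.947 = 9470
Group 4: 5600 * 0.938 = 5253
Group 5: 5200 * 0.917 + 10800 * 0.665 = 4768 + 7182 = 11950
Net migration: Group 1 − 50 → 2554; Group 2 + 280 → 9770; Group 3 + 270 → 9740; Group 4 + 320 → 5573; Group 5 − 400 → 11550
Giving 2554 / 9770 / 9740 / 5573 / 11550.
[period 2]
Births: 9740 * 0.414 = 4032  |  5573 * 0.055 = 307 — total 4339
Group 2: 2554 * 0.949 = 2424
Group 3: 9770 * 0.947 = 9252
Group 4: 9740 * 0.938 = 9136
Group 5: 5573 * 0.917 + 11550 * 0.665 = 5110 + 7681 = 12791
Net migration: Group 1 − 50 → 4289; Group 2 + 280 → 2704; Group 3 + 270 → 9522; Group 4 + 320 → 9456; Group 5 − 400 → 12391
Giving 4289 / 2704 / 9522 / 9456 / 12391.
[period 3]
Births: 9522 * 0.414 = 3942  |  9456 * 0.055 = 520 — total 4462
Group 2: 4289 * 0.949 = 4070
Group 3: 2704 * 0.947 = 2561
Group 4: 9522 * 0.938 = 8932
Group 5: 9456 * 0.917 + 12391 * 0.665 = 8671 + 8240 = 16911
Net migration: Group 1 − 50 → 4412; Group 2 + 280 → 4350; Group 3 + 270 → 2831; Group 4 + 320 → 9252; Group 5 − 400 → 16511
Giving 4412 / 4350 / 2831 / 9252 / 16511.
Total after period 3: 4412 + 4350 + 2831 + 9252 + 16511 = 37356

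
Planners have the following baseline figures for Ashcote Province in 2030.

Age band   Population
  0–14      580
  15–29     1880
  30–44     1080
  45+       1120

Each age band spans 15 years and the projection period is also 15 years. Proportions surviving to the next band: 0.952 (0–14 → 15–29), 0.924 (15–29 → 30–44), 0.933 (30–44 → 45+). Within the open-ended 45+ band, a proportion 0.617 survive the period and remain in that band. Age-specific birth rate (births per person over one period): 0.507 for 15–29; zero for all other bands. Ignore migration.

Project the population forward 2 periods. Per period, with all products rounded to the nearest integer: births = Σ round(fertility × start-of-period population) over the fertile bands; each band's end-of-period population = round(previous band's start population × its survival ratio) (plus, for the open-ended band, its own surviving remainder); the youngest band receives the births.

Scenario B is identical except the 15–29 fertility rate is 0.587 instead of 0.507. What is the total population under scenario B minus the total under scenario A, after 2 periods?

188

After projecting period 1:
Births: 1880 × 0.507 = 953
15–29: 580 × 0.952 = 552
30–44: 1880 × 0.924 = 1737
45+: 1080 × 0.933 + 1120 × 0.617 = 1008 + 691 = 1699
Giving 953 / 552 / 1737 / 1699.
After projecting period 2:
Births: 552 × 0.507 = 280
15–29: 953 × 0.952 = 907
30–44: 552 × 0.924 = 510
45+: 1737 × 0.933 + 1699 × 0.617 = 1621 + 1048 = 2669
Giving 280 / 907 / 510 / 2669.
Scenario A total after 2 periods: 4366
Scenario B projection —
After projecting period 1:
Births: 1880 × 0.587 = 1104
15–29: 580 × 0.952 = 552
30–44: 1880 × 0.924 = 1737
45+: 1080 × 0.933 + 1120 × 0.617 = 1008 + 691 = 1699
Giving 1104 / 552 / 1737 / 1699.
After projecting period 2:
Births: 552 × 0.587 = 324
15–29: 1104 × 0.952 = 1051
30–44: 552 × 0.924 = 510
45+: 1737 × 0.933 + 1699 × 0.617 = 1621 + 1048 = 2669
Giving 324 / 1051 / 510 / 2669.
Scenario B total after 2 periods: 4554
Difference B − A = 4554 − 4366 = 188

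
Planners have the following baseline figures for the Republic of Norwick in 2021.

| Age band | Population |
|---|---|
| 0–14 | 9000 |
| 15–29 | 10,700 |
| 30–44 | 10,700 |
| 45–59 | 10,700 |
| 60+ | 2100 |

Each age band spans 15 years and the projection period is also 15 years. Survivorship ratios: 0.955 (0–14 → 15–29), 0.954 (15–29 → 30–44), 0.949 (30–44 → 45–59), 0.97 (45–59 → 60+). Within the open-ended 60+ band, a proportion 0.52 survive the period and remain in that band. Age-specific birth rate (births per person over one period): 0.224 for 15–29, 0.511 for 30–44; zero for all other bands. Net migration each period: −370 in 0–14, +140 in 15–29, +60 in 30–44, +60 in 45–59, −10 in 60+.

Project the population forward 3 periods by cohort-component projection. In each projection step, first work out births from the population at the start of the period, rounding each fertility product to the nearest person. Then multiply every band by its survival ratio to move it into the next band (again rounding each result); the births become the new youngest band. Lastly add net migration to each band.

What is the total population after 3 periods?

Call the bands 1 to 5, youngest first.
[period 1]
Births: 10700 * 0.224 = 2397  |  10700 * 0.511 = 5468 ⇒ total 7865
Band 2: 9000 * 0.955 = 8595
Band 3: 10700 * 0.954 = 10208
Band 4: 10700 * 0.949 = 10154
Band 5: 10700 * 0.97 + 2100 * 0.52 = 10379 + 1092 = 11471
Net migration: Band 1 − 370 → 7495; Band 2 + 140 → 8735; Band 3 + 60 → 10268; Band 4 + 60 → 10214; Band 5 − 10 → 11461
→ [7495, 8735, 10268, 10214, 11461]
[period 2]
Births: 8735 * 0.224 = 1957  |  10268 * 0.511 = 5247 ⇒ total 7204
Band 2: 7495 * 0.955 = 7158
Band 3: 8735 * 0.954 = 8333
Band 4: 10268 * 0.949 = 9744
Band 5: 10214 * 0.97 + 11461 * 0.52 = 9908 + 5960 = 15868
Net migration: Band 1 − 370 → 6834; Band 2 + 140 → 7298; Band 3 + 60 → 8393; Band 4 + 60 → 9804; Band 5 − 10 → 15858
→ [6834, 7298, 8393, 9804, 15858]
[period 3]
Births: 7298 * 0.224 = 1635  |  8393 * 0.511 = 4289 ⇒ total 5924
Band 2: 6834 * 0.955 = 6526
Band 3: 7298 * 0.954 = 6962
Band 4: 8393 * 0.949 = 7965
Band 5: 9804 * 0.97 + 15858 * 0.52 = 9510 + 8246 = 17756
Net migration: Band 1 − 370 → 5554; Band 2 + 140 → 6666; Band 3 + 60 → 7022; Band 4 + 60 → 8025; Band 5 − 10 → 17746
→ [5554, 6666, 7022, 8025, 17746]
Total after period 3: 5554 + 6666 + 7022 + 8025 + 17746 = 45013

45013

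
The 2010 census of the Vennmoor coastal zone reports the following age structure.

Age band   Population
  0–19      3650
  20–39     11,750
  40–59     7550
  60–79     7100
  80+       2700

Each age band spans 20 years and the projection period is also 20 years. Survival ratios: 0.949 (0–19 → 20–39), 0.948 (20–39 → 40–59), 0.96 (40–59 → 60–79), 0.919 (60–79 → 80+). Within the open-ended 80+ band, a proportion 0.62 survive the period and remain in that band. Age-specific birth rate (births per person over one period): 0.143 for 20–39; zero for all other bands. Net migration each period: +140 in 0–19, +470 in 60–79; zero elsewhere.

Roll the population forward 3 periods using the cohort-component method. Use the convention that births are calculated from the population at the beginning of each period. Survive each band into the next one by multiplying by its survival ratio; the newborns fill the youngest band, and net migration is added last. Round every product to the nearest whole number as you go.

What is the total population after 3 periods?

24058

(Bands numbered youngest = 1 to oldest = 5.)
[period 1]
Births: 11750 * 0.143 = 1680
Band 2: 3650 * 0.949 = 3464
Band 3: 11750 * 0.948 = 11139
Band 4: 7550 * 0.96 = 7248
Band 5: 7100 * 0.919 + 2700 * 0.62 = 6525 + 1674 = 8199
Net migration: Band 1 + 140 → 1820; Band 4 + 470 → 7718
End of period: [1820, 3464, 11139, 7718, 8199]
[period 2]
Births: 3464 * 0.143 = 495
Band 2: 1820 * 0.949 = 1727
Band 3: 3464 * 0.948 = 3284
Band 4: 11139 * 0.96 = 10693
Band 5: 7718 * 0.919 + 8199 * 0.62 = 7093 + 5083 = 12176
Net migration: Band 1 + 140 → 635; Band 4 + 470 → 11163
End of period: [635, 1727, 3284, 11163, 12176]
[period 3]
Births: 1727 * 0.143 = 247
Band 2: 635 * 0.949 = 603
Band 3: 1727 * 0.948 = 1637
Band 4: 3284 * 0.96 = 3153
Band 5: 11163 * 0.919 + 12176 * 0.62 = 10259 + 7549 = 17808
Net migration: Band 1 + 140 → 387; Band 4 + 470 → 3623
End of period: [387, 603, 1637, 3623, 17808]
Total after period 3: 387 + 603 + 1637 + 3623 + 17808 = 24058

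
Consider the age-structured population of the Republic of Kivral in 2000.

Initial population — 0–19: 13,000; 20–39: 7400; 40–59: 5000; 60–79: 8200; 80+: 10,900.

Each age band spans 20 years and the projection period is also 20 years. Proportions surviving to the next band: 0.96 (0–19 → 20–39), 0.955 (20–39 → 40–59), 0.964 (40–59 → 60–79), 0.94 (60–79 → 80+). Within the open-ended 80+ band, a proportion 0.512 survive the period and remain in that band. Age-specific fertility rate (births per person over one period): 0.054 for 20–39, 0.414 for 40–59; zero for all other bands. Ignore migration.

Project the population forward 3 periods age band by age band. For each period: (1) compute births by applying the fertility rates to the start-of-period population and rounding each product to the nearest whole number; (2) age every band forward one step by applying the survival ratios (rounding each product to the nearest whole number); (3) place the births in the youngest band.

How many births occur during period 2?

Numbering the groups 1..5 from youngest to oldest:
— Period 1 —
Births: 7400 × 0.054 = 400 ; 5000 × 0.414 = 2070 → total 2470
Group 2: 13000 × 0.96 = 12480
Group 3: 7400 × 0.955 = 7067
Group 4: 5000 × 0.964 = 4820
Group 5: 8200 × 0.94 + 10900 × 0.512 = 7708 + 5581 = 13289
End of period: [2470, 12480, 7067, 4820, 13289]
— Period 2 —
Births: 12480 × 0.054 = 674 ; 7067 × 0.414 = 2926 → total 3600
Group 2: 2470 × 0.96 = 2371
Group 3: 12480 × 0.955 = 11918
Group 4: 7067 × 0.964 = 6813
Group 5: 4820 × 0.94 + 13289 × 0.512 = 4531 + 6804 = 11335
End of period: [3600, 2371, 11918, 6813, 11335]

3600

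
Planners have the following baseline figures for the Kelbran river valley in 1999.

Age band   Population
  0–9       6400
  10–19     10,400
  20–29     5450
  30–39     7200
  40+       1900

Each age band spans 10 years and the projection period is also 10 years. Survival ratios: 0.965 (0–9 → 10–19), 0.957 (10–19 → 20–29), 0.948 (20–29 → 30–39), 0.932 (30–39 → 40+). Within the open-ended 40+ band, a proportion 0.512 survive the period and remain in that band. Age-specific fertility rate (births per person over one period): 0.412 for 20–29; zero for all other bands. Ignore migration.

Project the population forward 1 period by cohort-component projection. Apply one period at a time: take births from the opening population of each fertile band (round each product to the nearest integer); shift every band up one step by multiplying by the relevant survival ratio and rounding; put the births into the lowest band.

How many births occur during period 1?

2245

(Bands numbered youngest = 1 to oldest = 5.)
[period 1]
Births: 5450 × 0.412 = 2245
Band 2: 6400 × 0.965 = 6176
Band 3: 10400 × 0.957 = 9953
Band 4: 5450 × 0.948 = 5167
Band 5: 7200 × 0.932 + 1900 × 0.512 = 6710 + 973 = 7683
Population now: 0–9=2245, 10–19=6176, 20–29=9953, 30–39=5167, 40+=7683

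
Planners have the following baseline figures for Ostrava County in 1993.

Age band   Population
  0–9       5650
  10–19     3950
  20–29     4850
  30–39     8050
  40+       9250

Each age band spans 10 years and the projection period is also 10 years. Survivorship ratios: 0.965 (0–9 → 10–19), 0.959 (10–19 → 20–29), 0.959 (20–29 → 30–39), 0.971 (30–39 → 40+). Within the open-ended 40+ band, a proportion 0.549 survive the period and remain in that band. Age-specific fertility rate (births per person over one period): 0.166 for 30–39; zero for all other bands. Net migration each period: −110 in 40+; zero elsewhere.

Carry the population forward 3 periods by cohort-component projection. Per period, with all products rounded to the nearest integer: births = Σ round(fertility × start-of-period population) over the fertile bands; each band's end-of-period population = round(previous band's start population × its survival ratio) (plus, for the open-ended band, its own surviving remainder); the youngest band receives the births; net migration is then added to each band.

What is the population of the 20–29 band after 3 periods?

1236

[period 1]
Births: 8050 * 0.166 = 1336
10–19: 5650 * 0.965 = 5452
20–29: 3950 * 0.959 = 3788
30–39: 4850 * 0.959 = 4651
40+: 8050 * 0.971 + 9250 * 0.549 = 7817 + 5078 = 12895
Net migration: 40+ − 110 → 12785
Giving 1336 / 5452 / 3788 / 4651 / 12785.
[period 2]
Births: 4651 * 0.166 = 772
10–19: 1336 * 0.965 = 1289
20–29: 5452 * 0.959 = 5228
30–39: 3788 * 0.959 = 3633
40+: 4651 * 0.971 + 12785 * 0.549 = 4516 + 7019 = 11535
Net migration: 40+ − 110 → 11425
Giving 772 / 1289 / 5228 / 3633 / 11425.
[period 3]
Births: 3633 * 0.166 = 603
10–19: 772 * 0.965 = 745
20–29: 1289 * 0.959 = 1236
30–39: 5228 * 0.959 = 5014
40+: 3633 * 0.971 + 11425 * 0.549 = 3528 + 6272 = 9800
Net migration: 40+ − 110 → 9690
Giving 603 / 745 / 1236 / 5014 / 9690.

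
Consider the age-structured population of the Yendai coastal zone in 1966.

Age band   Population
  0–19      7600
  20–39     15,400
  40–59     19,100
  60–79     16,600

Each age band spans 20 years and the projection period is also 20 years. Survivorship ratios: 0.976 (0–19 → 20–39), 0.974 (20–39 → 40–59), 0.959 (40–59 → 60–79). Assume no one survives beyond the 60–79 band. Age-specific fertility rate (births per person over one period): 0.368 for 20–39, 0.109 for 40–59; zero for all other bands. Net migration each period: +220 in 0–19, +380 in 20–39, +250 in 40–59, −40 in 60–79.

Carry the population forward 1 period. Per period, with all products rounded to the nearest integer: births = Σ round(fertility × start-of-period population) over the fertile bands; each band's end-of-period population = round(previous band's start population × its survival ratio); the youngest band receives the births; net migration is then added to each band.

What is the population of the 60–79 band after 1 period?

18277

— Period 1 —
Births: 15400 × 0.368 = 5667, 19100 × 0.109 = 2082 — total 7749
20–39: 7600 × 0.976 = 7418
40–59: 15400 × 0.974 = 15000
60–79: 19100 × 0.959 = 18317
Net migration: 0–19 + 220 → 7969; 20–39 + 380 → 7798; 40–59 + 250 → 15250; 60–79 − 40 → 18277
Population now: 0–19=7969, 20–39=7798, 40–59=15250, 60–79=18277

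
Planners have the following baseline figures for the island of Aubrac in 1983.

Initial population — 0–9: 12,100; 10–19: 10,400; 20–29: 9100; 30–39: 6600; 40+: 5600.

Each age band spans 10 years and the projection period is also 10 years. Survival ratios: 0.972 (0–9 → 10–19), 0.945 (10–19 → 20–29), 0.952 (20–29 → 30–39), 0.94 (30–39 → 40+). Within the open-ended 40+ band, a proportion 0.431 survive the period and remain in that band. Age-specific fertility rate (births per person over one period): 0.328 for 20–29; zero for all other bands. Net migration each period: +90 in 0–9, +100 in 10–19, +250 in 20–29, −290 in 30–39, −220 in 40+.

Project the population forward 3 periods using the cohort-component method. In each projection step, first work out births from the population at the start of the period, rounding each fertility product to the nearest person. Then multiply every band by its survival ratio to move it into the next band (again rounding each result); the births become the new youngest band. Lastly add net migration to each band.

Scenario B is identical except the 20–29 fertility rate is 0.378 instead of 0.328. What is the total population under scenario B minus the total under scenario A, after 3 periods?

1480

— Period 1 —
Births: 9100 × 0.328 = 2985
10–19: 12100 × 0.972 = 11761
20–29: 10400 × 0.945 = 9828
30–39: 9100 × 0.952 = 8663
40+: 6600 × 0.94 + 5600 × 0.431 = 6204 + 2414 = 8618
Net migration: 0–9 + 90 → 3075; 10–19 + 100 → 11861; 20–29 + 250 → 10078; 30–39 − 290 → 8373; 40+ − 220 → 8398
End of period: [3075, 11861, 10078, 8373, 8398]
— Period 2 —
Births: 10078 × 0.328 = 3306
10–19: 3075 × 0.972 = 2989
20–29: 11861 × 0.945 = 11209
30–39: 10078 × 0.952 = 9594
40+: 8373 × 0.94 + 8398 × 0.431 = 7871 + 3620 = 11491
Net migration: 0–9 + 90 → 3396; 10–19 + 100 → 3089; 20–29 + 250 → 11459; 30–39 − 290 → 9304; 40+ − 220 → 11271
End of period: [3396, 3089, 11459, 9304, 11271]
— Period 3 —
Births: 11459 × 0.328 = 3759
10–19: 3396 × 0.972 = 3301
20–29: 3089 × 0.945 = 2919
30–39: 11459 × 0.952 = 10909
40+: 9304 × 0.94 + 11271 × 0.431 = 8746 + 4858 = 13604
Net migration: 0–9 + 90 → 3849; 10–19 + 100 → 3401; 20–29 + 250 → 3169; 30–39 − 290 → 10619; 40+ − 220 → 13384
End of period: [3849, 3401, 3169, 10619, 13384]
Scenario A total after 3 periods: 34422
Scenario B projection —
— Period 1 —
Births: 9100 × 0.378 = 3440
10–19: 12100 × 0.972 = 11761
20–29: 10400 × 0.945 = 9828
30–39: 9100 × 0.952 = 8663
40+: 6600 × 0.94 + 5600 × 0.431 = 6204 + 2414 = 8618
Net migration: 0–9 + 90 → 3530; 10–19 + 100 → 11861; 20–29 + 250 → 10078; 30–39 − 290 → 8373; 40+ − 220 → 8398
End of period: [3530, 11861, 10078, 8373, 8398]
— Period 2 —
Births: 10078 × 0.378 = 3809
10–19: 3530 × 0.972 = 3431
20–29: 11861 × 0.945 = 11209
30–39: 10078 × 0.952 = 9594
40+: 8373 × 0.94 + 8398 × 0.431 = 7871 + 3620 = 11491
Net migration: 0–9 + 90 → 3899; 10–19 + 100 → 3531; 20–29 + 250 → 11459; 30–39 − 290 → 9304; 40+ − 220 → 11271
End of period: [3899, 3531, 11459, 9304, 11271]
— Period 3 —
Births: 11459 × 0.378 = 4332
10–19: 3899 × 0.972 = 3790
20–29: 3531 × 0.945 = 3337
30–39: 11459 × 0.952 = 10909
40+: 9304 × 0.94 + 11271 × 0.431 = 8746 + 4858 = 13604
Net migration: 0–9 + 90 → 4422; 10–19 + 100 → 3890; 20–29 + 250 → 3587; 30–39 − 290 → 10619; 40+ − 220 → 13384
End of period: [4422, 3890, 3587, 10619, 13384]
Scenario B total after 3 periods: 35902
Difference B − A = 35902 − 34422 = 1480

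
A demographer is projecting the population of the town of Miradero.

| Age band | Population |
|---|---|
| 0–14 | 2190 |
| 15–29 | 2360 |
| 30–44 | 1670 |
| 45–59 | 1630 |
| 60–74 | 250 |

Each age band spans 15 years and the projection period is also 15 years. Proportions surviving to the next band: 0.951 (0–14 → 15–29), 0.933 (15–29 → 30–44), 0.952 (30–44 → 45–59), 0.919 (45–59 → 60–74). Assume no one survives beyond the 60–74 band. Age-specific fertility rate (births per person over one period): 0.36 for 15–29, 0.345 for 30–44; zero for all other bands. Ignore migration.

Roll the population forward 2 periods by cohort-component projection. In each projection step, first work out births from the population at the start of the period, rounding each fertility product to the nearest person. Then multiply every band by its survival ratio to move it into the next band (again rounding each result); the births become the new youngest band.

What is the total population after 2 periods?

Let band 1 be 0–14 through band 5 = 60–74.
Period 1.
Births: 2360 × 0.36 = 850  |  1670 × 0.345 = 576 — total 1426
Band 2: 2190 × 0.951 = 2083
Band 3: 2360 × 0.933 = 2202
Band 4: 1670 × 0.952 = 1590
Band 5: 1630 × 0.919 = 1498
→ [1426, 2083, 2202, 1590, 1498]
Period 2.
Births: 2083 × 0.36 = 750  |  2202 × 0.345 = 760 — total 1510
Band 2: 1426 × 0.951 = 1356
Band 3: 2083 × 0.933 = 1943
Band 4: 2202 × 0.952 = 2096
Band 5: 1590 × 0.919 = 1461
→ [1510, 1356, 1943, 2096, 1461]
Total after period 2: 1510 + 1356 + 1943 + 2096 + 1461 = 8366

8366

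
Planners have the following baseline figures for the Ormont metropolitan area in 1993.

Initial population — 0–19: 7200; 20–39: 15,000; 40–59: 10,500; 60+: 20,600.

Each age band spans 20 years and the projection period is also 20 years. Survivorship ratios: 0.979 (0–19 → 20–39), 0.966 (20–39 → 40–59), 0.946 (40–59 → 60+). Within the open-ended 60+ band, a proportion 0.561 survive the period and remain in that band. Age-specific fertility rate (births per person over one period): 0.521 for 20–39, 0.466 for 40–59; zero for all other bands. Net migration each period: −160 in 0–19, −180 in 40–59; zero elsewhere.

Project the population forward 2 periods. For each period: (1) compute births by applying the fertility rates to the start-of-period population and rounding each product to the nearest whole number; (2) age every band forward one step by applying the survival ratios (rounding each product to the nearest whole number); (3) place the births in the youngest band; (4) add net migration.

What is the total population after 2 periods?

[period 1]
Births: 15000 * 0.521 = 7815 ; 10500 * 0.466 = 4893 → 12708
20–39: 7200 * 0.979 = 7049
40–59: 15000 * 0.966 = 14490
60+: 10500 * 0.946 + 20600 * 0.561 = 9933 + 11557 = 21490
Net migration: 0–19 − 160 → 12548; 40–59 − 180 → 14310
End of period: [12548, 7049, 14310, 21490]
[period 2]
Births: 7049 * 0.521 = 3673 ; 14310 * 0.466 = 6668 → 10341
20–39: 12548 * 0.979 = 12284
40–59: 7049 * 0.966 = 6809
60+: 14310 * 0.946 + 21490 * 0.561 = 13537 + 12056 = 25593
Net migration: 0–19 − 160 → 10181; 40–59 − 180 → 6629
End of period: [10181, 12284, 6629, 25593]
Total after period 2: 10181 + 12284 + 6629 + 25593 = 54687

54687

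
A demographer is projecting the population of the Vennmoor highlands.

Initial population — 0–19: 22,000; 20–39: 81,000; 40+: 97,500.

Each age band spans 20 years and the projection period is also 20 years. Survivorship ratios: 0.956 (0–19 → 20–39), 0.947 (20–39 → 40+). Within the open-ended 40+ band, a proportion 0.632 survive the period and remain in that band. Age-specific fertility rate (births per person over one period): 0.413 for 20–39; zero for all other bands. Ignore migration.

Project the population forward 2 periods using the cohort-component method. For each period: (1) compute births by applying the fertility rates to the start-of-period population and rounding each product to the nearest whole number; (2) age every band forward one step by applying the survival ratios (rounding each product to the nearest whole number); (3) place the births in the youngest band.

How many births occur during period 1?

— Period 1 —
Births: 81000 * 0.413 = 33453
20–39: 22000 * 0.956 = 21032
40+: 81000 * 0.947 + 97500 * 0.632 = 76707 + 61620 = 138327
→ [33453, 21032, 138327]

33453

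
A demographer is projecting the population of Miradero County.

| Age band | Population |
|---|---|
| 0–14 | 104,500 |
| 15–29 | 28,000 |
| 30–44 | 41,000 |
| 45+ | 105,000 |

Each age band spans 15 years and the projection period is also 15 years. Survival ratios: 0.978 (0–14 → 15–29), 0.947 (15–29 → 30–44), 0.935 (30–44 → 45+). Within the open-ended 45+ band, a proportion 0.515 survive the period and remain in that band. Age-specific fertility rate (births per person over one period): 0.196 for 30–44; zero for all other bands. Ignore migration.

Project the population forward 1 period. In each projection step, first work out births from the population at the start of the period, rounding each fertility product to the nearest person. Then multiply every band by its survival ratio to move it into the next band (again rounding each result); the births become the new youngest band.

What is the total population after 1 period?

229163

Let group 1 be 0–14 through group 4 = 45+.
[period 1]
Births: 41000 * 0.196 = 8036
Group 2: 104500 * 0.978 = 102201
Group 3: 28000 * 0.947 = 26516
Group 4: 41000 * 0.935 + 105000 * 0.515 = 38335 + 54075 = 92410
Giving 8036 / 102201 / 26516 / 92410.
Total after period 1: 8036 + 102201 + 26516 + 92410 = 229163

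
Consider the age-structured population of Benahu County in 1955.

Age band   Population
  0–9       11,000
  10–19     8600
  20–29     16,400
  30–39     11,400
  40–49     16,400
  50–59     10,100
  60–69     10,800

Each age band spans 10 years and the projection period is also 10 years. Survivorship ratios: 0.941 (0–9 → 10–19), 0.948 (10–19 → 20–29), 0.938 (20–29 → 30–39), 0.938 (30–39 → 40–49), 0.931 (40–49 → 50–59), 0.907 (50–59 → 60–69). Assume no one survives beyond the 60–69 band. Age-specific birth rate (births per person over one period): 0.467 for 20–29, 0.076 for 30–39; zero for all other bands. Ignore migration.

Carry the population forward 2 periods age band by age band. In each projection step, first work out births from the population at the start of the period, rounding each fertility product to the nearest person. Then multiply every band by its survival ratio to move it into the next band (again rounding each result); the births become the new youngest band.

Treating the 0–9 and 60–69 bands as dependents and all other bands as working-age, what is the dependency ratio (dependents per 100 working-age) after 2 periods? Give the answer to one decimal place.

Let band 1 be 0–9 through band 7 = 60–69.
— Period 1 —
Births: 16400 × 0.467 = 7659 ; 11400 × 0.076 = 866 → 8525
Band 2: 11000 × 0.941 = 10351
Band 3: 8600 × 0.948 = 8153
Band 4: 16400 × 0.938 = 15383
Band 5: 11400 × 0.938 = 10693
Band 6: 16400 × 0.931 = 15268
Band 7: 10100 × 0.907 = 9161
Giving 8525 / 10351 / 8153 / 15383 / 10693 / 15268 / 9161.
— Period 2 —
Births: 8153 × 0.467 = 3807 ; 15383 × 0.076 = 1169 → 4976
Band 2: 8525 × 0.941 = 8022
Band 3: 10351 × 0.948 = 9813
Band 4: 8153 × 0.938 = 7648
Band 5: 15383 × 0.938 = 14429
Band 6: 10693 × 0.931 = 9955
Band 7: 15268 × 0.907 = 13848
Giving 4976 / 8022 / 9813 / 7648 / 14429 / 9955 / 13848.
Dependents (band 0–9 + band 60–69) = 4976 + 13848 = 18824; working-age = 49867; ratio = 18824/49867 × 100 = 37.7

37.7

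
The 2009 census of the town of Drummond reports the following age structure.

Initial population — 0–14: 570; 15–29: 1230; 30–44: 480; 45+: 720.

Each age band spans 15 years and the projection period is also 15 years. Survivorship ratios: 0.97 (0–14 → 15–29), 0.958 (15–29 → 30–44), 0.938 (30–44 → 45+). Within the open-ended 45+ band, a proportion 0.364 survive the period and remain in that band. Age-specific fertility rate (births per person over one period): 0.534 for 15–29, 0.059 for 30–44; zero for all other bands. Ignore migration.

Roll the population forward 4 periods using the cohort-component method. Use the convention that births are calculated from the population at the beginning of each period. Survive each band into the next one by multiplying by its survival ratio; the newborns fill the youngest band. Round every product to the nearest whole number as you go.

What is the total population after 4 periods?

Numbering the bands 1..4 from youngest to oldest:
— Period 1 —
Births: 1230 × 0.534 = 657, 480 × 0.059 = 28 → total 685
Band 2: 570 × 0.97 = 553
Band 3: 1230 × 0.958 = 1178
Band 4: 480 × 0.938 + 720 × 0.364 = 450 + 262 = 712
→ [685, 553, 1178, 712]
— Period 2 —
Births: 553 × 0.534 = 295, 1178 × 0.059 = 70 → total 365
Band 2: 685 × 0.97 = 664
Band 3: 553 × 0.958 = 530
Band 4: 1178 × 0.938 + 712 × 0.364 = 1105 + 259 = 1364
→ [365, 664, 530, 1364]
— Period 3 —
Births: 664 × 0.534 = 355, 530 × 0.059 = 31 → total 386
Band 2: 365 × 0.97 = 354
Band 3: 664 × 0.958 = 636
Band 4: 530 × 0.938 + 1364 × 0.364 = 497 + 496 = 993
→ [386, 354, 636, 993]
— Period 4 —
Births: 354 × 0.534 = 189, 636 × 0.059 = 38 → total 227
Band 2: 386 × 0.97 = 374
Band 3: 354 × 0.958 = 339
Band 4: 636 × 0.938 + 993 × 0.364 = 597 + 361 = 958
→ [227, 374, 339, 958]
Total after period 4: 227 + 374 + 339 + 958 = 1898

1898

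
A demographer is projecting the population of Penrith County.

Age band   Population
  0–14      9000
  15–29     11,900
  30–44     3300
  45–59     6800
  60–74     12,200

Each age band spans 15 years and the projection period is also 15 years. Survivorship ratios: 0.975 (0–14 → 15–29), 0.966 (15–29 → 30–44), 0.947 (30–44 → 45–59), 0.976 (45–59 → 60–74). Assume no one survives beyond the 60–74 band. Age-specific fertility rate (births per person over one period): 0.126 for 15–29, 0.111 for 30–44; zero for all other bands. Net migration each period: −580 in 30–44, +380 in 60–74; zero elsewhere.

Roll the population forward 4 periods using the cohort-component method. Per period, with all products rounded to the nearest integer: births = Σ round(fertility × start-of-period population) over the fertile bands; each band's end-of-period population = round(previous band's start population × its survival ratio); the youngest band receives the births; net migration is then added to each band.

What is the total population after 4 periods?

11890

Call the groups 1 to 5, youngest first.
[period 1]
Births: 11900 * 0.126 = 1499  |  3300 * 0.111 = 366 ⇒ total 1865
Group 2: 9000 * 0.975 = 8775
Group 3: 11900 * 0.966 = 11495
Group 4: 3300 * 0.947 = 3125
Group 5: 6800 * 0.976 = 6637
Net migration: Group 3 − 580 → 10915; Group 5 + 380 → 7017
End of period: [1865, 8775, 10915, 3125, 7017]
[period 2]
Births: 8775 * 0.126 = 1106  |  10915 * 0.111 = 1212 ⇒ total 2318
Group 2: 1865 * 0.975 = 1818
Group 3: 8775 * 0.966 = 8477
Group 4: 10915 * 0.947 = 10337
Group 5: 3125 * 0.976 = 3050
Net migration: Group 3 − 580 → 7897; Group 5 + 380 → 3430
End of period: [2318, 1818, 7897, 10337, 3430]
[period 3]
Births: 1818 * 0.126 = 229  |  7897 * 0.111 = 877 ⇒ total 1106
Group 2: 2318 * 0.975 = 2260
Group 3: 1818 * 0.966 = 1756
Group 4: 7897 * 0.947 = 7478
Group 5: 10337 * 0.976 = 10089
Net migration: Group 3 − 580 → 1176; Group 5 + 380 → 10469
End of period: [1106, 2260, 1176, 7478, 10469]
[period 4]
Births: 2260 * 0.126 = 285  |  1176 * 0.111 = 131 ⇒ total 416
Group 2: 1106 * 0.975 = 1078
Group 3: 2260 * 0.966 = 2183
Group 4: 1176 * 0.947 = 1114
Group 5: 7478 * 0.976 = 7299
Net migration: Group 3 − 580 → 1603; Group 5 + 380 → 7679
End of period: [416, 1078, 1603, 1114, 7679]
Total after period 4: 416 + 1078 + 1603 + 1114 + 7679 = 11890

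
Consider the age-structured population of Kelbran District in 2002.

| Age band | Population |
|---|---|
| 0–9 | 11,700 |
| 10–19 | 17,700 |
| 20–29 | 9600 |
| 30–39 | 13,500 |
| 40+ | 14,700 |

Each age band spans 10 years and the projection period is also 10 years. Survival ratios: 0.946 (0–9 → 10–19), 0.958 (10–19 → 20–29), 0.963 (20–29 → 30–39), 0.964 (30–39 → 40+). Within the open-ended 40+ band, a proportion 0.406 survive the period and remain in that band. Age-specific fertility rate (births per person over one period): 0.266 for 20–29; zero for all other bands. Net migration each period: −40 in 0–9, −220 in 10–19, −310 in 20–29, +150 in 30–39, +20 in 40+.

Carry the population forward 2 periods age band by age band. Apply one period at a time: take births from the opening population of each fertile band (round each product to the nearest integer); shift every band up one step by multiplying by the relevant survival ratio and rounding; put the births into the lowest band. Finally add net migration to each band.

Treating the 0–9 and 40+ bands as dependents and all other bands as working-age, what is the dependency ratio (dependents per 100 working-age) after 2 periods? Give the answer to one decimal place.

Call the bands 1 to 5, youngest first.
Period 1:
Births: 9600 * 0.266 = 2554
Band 2: 11700 * 0.946 = 11068
Band 3: 17700 * 0.958 = 16957
Band 4: 9600 * 0.963 = 9245
Band 5: 13500 * 0.964 + 14700 * 0.406 = 13014 + 5968 = 18982
Net migration: Band 1 − 40 → 2514; Band 2 − 220 → 10848; Band 3 − 310 → 16647; Band 4 + 150 → 9395; Band 5 + 20 → 19002
End of period: [2514, 10848, 16647, 9395, 19002]
Period 2:
Births: 16647 * 0.266 = 4428
Band 2: 2514 * 0.946 = 2378
Band 3: 10848 * 0.958 = 10392
Band 4: 16647 * 0.963 = 16031
Band 5: 9395 * 0.964 + 19002 * 0.406 = 9057 + 7715 = 16772
Net migration: Band 1 − 40 → 4388; Band 2 − 220 → 2158; Band 3 − 310 → 10082; Band 4 + 150 → 16181; Band 5 + 20 → 16792
End of period: [4388, 2158, 10082, 16181, 16792]
Dependents (band 0–9 + band 40+) = 4388 + 16792 = 21180; working-age = 28421; ratio = 21180/28421 × 100 = 74.5

74.5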